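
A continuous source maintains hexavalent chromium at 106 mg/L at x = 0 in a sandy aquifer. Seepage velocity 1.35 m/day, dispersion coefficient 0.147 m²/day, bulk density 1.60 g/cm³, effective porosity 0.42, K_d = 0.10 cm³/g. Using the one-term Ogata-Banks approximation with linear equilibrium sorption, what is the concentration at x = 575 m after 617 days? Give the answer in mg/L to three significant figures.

105 mg/L

Retardation factor R = 1 + ρ_b·K_d/n = 1 + 1.60 × 0.10/0.42 = 1.381.
Sorption retards both mechanisms: v_R = v/R = 0.9776 m/day, D_R = D/R = 0.1064 m²/day.
v_R·t = 0.9776 × 617 = 603.1792 m; 2√(D_R t) = 16.20 m; argument = (575 − 603.1792)/16.20 = -1.739.
C = C₀ × ½·erfc(-1.739) = 106 × 0.9930 = 105 mg/L.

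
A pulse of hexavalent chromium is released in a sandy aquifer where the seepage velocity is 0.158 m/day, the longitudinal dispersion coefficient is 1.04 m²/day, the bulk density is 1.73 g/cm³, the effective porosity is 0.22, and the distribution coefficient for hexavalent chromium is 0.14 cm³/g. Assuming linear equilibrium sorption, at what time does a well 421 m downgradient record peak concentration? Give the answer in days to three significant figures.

5510 days

Retardation factor R = 1 + ρ_b·K_d/n = 1 + 1.73 × 0.14/0.22 = 2.101.
Sorption retards both mechanisms: v_R = v/R = 0.07520 m/day, D_R = D/R = 0.4950 m²/day.
Peak time from v_R²t² + 2D_R t − x² = 0: t = (√(D_R² + v_R²x²) − D_R)/v_R².
√(D_R² + v_R²x²) = √(0.4950² + 0.07520² × 421²) = 31.66; v_R² = 0.005655.
t = (31.66 − 0.4950)/0.005655 = 5510 days.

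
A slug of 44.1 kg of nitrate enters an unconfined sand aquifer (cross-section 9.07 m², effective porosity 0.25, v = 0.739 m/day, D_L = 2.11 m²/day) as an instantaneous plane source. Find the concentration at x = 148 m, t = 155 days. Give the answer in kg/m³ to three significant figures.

0.129 kg/m³

For an instantaneous plane source, C(x,t) = M/(n_e·A·√(4πDt)) · exp(−(x−vt)²/(4Dt)), with n_e·A the pore (flow) area.
Plume center vt = 0.739 × 155 = 114.545 m, so the well at 148 m is 33.455 m downgradient of the peak.
√(4πDt) = 64.11 m, giving peak height M/(n_e·A·√(4πDt)) = 44.1/(0.25 × 9.07 × 64.11) = 0.3034 kg/m³.
(x−vt)²/(4Dt) = (33.455)²/(4 × 2.11 × 155) = 0.8556; exp(−0.8556) = 0.4250.
C = 0.3034 × 0.4250 = 0.129 kg/m³.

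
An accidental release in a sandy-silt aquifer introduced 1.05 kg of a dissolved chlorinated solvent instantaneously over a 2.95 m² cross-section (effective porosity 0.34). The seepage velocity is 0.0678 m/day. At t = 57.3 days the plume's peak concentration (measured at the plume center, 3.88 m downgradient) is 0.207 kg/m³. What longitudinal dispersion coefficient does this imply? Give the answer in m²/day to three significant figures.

0.0355 m²/day

At the plume center C_max = M/(n_e·A·√(4πDt)), so D = M²/(4πt·(n_e·A·C_max)²).
n_e·A·C_max = 0.34 × 2.95 × 0.207 = 0.2076 kg/m.
D = 1.05²/(4π × 57.3 × 0.2076²) = 0.0355 m²/day.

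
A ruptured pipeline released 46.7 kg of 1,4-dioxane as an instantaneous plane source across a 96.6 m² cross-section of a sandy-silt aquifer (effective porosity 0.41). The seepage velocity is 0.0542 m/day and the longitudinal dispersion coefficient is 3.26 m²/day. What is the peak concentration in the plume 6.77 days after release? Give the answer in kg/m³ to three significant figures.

The peak of an instantaneous 1D plume sits at x = vt; there the Gaussian factor is 1 and C_max = M/(n_e·A·√(4πDt)), where n_e·A is the pore area the mass is dissolved in.
√(4πDt) = √(4π × 3.26 × 6.77) = 16.65 m, so C_max = 46.7/(0.41 × 96.6 × 16.65) = 0.0708 kg/m³.

0.0708 kg/m³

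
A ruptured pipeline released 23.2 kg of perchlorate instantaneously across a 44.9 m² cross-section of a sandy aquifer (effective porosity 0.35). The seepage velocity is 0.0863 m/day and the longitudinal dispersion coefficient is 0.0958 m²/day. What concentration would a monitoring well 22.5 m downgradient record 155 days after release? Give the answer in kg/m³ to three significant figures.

For an instantaneous plane source, C(x,t) = M/(n_e·A·√(4πDt)) · exp(−(x−vt)²/(4Dt)), with n_e·A the pore (flow) area.
Plume center vt = 0.0863 × 155 = 13.3765 m, so the well at 22.5 m is 9.1235 m downgradient of the peak.
√(4πDt) = 13.66 m, giving peak height M/(n_e·A·√(4πDt)) = 23.2/(0.35 × 44.9 × 13.66) = 0.1081 kg/m³.
(x−vt)²/(4Dt) = (9.1235)²/(4 × 0.0958 × 155) = 1.401; exp(−1.401) = 0.2464.
C = 0.1081 × 0.2464 = 0.0266 kg/m³.

0.0266 kg/m³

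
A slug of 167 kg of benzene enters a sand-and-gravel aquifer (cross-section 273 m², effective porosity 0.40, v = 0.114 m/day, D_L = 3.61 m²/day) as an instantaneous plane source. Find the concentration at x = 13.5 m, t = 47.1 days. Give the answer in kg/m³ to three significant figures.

For an instantaneous plane source, C(x,t) = M/(n_e·A·√(4πDt)) · exp(−(x−vt)²/(4Dt)), with n_e·A the pore (flow) area.
Plume center vt = 0.114 × 47.1 = 5.3694 m, so the well at 13.5 m is 8.1306 m downgradient of the peak.
√(4πDt) = 46.22 m, giving peak height M/(n_e·A·√(4πDt)) = 167/(0.40 × 273 × 46.22) = 0.03309 kg/m³.
(x−vt)²/(4Dt) = (8.1306)²/(4 × 3.61 × 47.1) = 0.09720; exp(−0.09720) = 0.9074.
C = 0.03309 × 0.9074 = 0.0300 kg/m³.

0.0300 kg/m³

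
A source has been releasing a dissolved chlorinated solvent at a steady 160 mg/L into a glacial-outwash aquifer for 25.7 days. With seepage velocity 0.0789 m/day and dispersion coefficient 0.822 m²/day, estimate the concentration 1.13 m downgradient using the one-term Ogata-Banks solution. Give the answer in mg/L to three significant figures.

For a continuous step input, C/C₀ ≈ ½·erfc((x−vt)/(2√(Dt))).
vt = 0.0789 × 25.7 = 2.02773 m and 2√(Dt) = 2√(0.822 × 25.7) = 9.192 m.
Argument (x−vt)/(2√(Dt)) = (1.13 − 2.02773)/9.192 = -0.09766; ½·erfc(-0.09766) = 0.5549.
C = 160 × 0.5549 = 88.8 mg/L.

88.8 mg/L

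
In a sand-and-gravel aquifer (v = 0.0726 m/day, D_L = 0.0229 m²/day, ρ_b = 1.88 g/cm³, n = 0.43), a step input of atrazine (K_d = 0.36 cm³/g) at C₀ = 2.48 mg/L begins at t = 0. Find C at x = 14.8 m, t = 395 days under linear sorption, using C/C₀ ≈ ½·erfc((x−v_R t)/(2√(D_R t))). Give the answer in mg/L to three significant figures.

Retardation factor R = 1 + ρ_b·K_d/n = 1 + 1.88 × 0.36/0.43 = 2.574.
Sorption retards both mechanisms: v_R = v/R = 0.02821 m/day, D_R = D/R = 0.008897 m²/day.
v_R·t = 0.02821 × 395 = 11.14295 m; 2√(D_R t) = 3.749 m; argument = (14.8 − 11.14295)/3.749 = 0.9755.
C = C₀ × ½·erfc(0.9755) = 2.48 × 0.08386 = 0.208 mg/L.

0.208 mg/L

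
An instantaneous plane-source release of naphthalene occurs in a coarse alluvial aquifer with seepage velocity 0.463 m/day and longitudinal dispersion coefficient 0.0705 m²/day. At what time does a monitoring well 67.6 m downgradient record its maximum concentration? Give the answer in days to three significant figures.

For the 1D instantaneous-source solution, setting ∂C/∂t = 0 at fixed x gives v²t² + 2Dt − x² = 0, so t = (√(D² + v²x²) − D)/v².
√(D² + v²x²) = √(0.0705² + 0.463² × 67.6²) = 31.30; v² = 0.214369.
t = (31.30 − 0.0705)/0.214369 = 146 days (vs. the pure-advection estimate x/v = 146 d).

146 days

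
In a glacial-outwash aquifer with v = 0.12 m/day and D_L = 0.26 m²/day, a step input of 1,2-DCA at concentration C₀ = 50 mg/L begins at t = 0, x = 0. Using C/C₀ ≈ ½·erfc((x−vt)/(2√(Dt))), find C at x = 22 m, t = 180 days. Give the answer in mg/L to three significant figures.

For a continuous step input, C/C₀ ≈ ½·erfc((x−vt)/(2√(Dt))).
vt = 0.12 × 180 = 21.6 m and 2√(Dt) = 2√(0.26 × 180) = 13.68 m.
Argument (x−vt)/(2√(Dt)) = (22 − 21.6)/13.68 = 0.02924; ½·erfc(0.02924) = 0.4835.
C = 50 × 0.4835 = 24.2 mg/L.

24.2 mg/L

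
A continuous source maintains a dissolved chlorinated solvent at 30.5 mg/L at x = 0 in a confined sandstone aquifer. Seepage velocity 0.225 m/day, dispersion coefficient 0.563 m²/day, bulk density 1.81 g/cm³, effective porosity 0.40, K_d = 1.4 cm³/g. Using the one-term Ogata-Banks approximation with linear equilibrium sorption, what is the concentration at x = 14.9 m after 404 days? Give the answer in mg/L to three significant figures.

11.4 mg/L

Retardation factor R = 1 + ρ_b·K_d/n = 1 + 1.81 × 1.4/0.40 = 7.335.
Sorption retards both mechanisms: v_R = v/R = 0.03067 m/day, D_R = D/R = 0.07676 m²/day.
v_R·t = 0.03067 × 404 = 12.39068 m; 2√(D_R t) = 11.14 m; argument = (14.9 − 12.39068)/11.14 = 0.2253.
C = C₀ × ½·erfc(0.2253) = 30.5 × 0.3750 = 11.4 mg/L.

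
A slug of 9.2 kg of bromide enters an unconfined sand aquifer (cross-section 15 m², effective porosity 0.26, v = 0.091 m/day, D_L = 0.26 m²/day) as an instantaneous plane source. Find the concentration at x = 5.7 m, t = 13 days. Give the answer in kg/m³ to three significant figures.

For an instantaneous plane source, C(x,t) = M/(n_e·A·√(4πDt)) · exp(−(x−vt)²/(4Dt)), with n_e·A the pore (flow) area.
Plume center vt = 0.091 × 13 = 1.183 m, so the well at 5.7 m is 4.517 m downgradient of the peak.
√(4πDt) = 6.517 m, giving peak height M/(n_e·A·√(4πDt)) = 9.2/(0.26 × 15 × 6.517) = 0.3620 kg/m³.
(x−vt)²/(4Dt) = (4.517)²/(4 × 0.26 × 13) = 1.509; exp(−1.509) = 0.2211.
C = 0.3620 × 0.2211 = 0.0800 kg/m³.

0.0800 kg/m³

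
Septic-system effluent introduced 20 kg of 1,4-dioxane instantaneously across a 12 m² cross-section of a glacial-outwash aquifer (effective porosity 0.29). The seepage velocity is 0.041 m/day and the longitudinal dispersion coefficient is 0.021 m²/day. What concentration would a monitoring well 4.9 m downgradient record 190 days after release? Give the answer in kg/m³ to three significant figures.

For an instantaneous plane source, C(x,t) = M/(n_e·A·√(4πDt)) · exp(−(x−vt)²/(4Dt)), with n_e·A the pore (flow) area.
Plume center vt = 0.041 × 190 = 7.79 m, so the well at 4.9 m is 2.89 m upgradient of the peak.
√(4πDt) = 7.081 m, giving peak height M/(n_e·A·√(4πDt)) = 20/(0.29 × 12 × 7.081) = 0.8116 kg/m³.
(x−vt)²/(4Dt) = (-2.89)²/(4 × 0.021 × 190) = 0.5233; exp(−0.5233) = 0.5926.
C = 0.8116 × 0.5926 = 0.481 kg/m³.

0.481 kg/m³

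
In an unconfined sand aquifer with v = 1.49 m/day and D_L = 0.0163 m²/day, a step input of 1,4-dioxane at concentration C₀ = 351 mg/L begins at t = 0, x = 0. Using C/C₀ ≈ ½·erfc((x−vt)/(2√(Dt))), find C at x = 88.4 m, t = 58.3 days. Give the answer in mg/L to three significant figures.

For a continuous step input, C/C₀ ≈ ½·erfc((x−vt)/(2√(Dt))).
vt = 1.49 × 58.3 = 86.867 m and 2√(Dt) = 2√(0.0163 × 58.3) = 1.950 m.
Argument (x−vt)/(2√(Dt)) = (88.4 − 86.867)/1.950 = 0.7862; ½·erfc(0.7862) = 0.1331.
C = 351 × 0.1331 = 46.7 mg/L.

46.7 mg/L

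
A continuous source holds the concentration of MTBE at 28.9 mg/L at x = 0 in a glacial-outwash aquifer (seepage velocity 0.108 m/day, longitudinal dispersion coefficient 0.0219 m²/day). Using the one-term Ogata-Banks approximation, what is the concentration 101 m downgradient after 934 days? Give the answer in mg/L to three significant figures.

14.2 mg/L

For a continuous step input, C/C₀ ≈ ½·erfc((x−vt)/(2√(Dt))).
vt = 0.108 × 934 = 100.872 m and 2√(Dt) = 2√(0.0219 × 934) = 9.045 m.
Argument (x−vt)/(2√(Dt)) = (101 − 100.872)/9.045 = 0.01415; ½·erfc(0.01415) = 0.4920.
C = 28.9 × 0.4920 = 14.2 mg/L.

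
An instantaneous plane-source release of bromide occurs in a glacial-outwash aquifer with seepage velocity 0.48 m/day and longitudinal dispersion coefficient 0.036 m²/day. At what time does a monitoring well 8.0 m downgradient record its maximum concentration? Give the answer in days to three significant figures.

16.5 days

For the 1D instantaneous-source solution, setting ∂C/∂t = 0 at fixed x gives v²t² + 2Dt − x² = 0, so t = (√(D² + v²x²) − D)/v².
√(D² + v²x²) = √(0.036² + 0.48² × 8.0²) = 3.840; v² = 0.2304.
t = (3.840 − 0.036)/0.2304 = 16.5 days (vs. the pure-advection estimate x/v = 16.7 d).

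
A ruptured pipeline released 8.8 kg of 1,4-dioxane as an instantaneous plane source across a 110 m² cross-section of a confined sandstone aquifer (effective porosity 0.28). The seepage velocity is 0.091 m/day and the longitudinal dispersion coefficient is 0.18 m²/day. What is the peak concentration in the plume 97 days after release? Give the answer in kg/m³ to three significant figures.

The peak of an instantaneous 1D plume sits at x = vt; there the Gaussian factor is 1 and C_max = M/(n_e·A·√(4πDt)), where n_e·A is the pore area the mass is dissolved in.
√(4πDt) = √(4π × 0.18 × 97) = 14.81 m, so C_max = 8.8/(0.28 × 110 × 14.81) = 0.0193 kg/m³.

0.0193 kg/m³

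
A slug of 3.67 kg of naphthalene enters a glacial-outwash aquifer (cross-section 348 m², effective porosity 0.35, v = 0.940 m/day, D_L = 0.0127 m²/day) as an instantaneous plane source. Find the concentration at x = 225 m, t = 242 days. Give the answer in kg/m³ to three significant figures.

For an instantaneous plane source, C(x,t) = M/(n_e·A·√(4πDt)) · exp(−(x−vt)²/(4Dt)), with n_e·A the pore (flow) area.
Plume center vt = 0.940 × 242 = 227.48 m, so the well at 225 m is 2.48 m upgradient of the peak.
√(4πDt) = 6.215 m, giving peak height M/(n_e·A·√(4πDt)) = 3.67/(0.35 × 348 × 6.215) = 0.004848 kg/m³.
(x−vt)²/(4Dt) = (-2.48)²/(4 × 0.0127 × 242) = 0.5003; exp(−0.5003) = 0.6063.
C = 0.004848 × 0.6063 = 0.00294 kg/m³.

0.00294 kg/m³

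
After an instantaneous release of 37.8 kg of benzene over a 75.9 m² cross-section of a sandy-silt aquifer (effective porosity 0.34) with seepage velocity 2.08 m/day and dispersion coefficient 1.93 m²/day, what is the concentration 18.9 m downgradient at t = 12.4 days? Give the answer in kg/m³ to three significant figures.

0.0514 kg/m³

For an instantaneous plane source, C(x,t) = M/(n_e·A·√(4πDt)) · exp(−(x−vt)²/(4Dt)), with n_e·A the pore (flow) area.
Plume center vt = 2.08 × 12.4 = 25.792 m, so the well at 18.9 m is 6.892 m upgradient of the peak.
√(4πDt) = 17.34 m, giving peak height M/(n_e·A·√(4πDt)) = 37.8/(0.34 × 75.9 × 17.34) = 0.08447 kg/m³.
(x−vt)²/(4Dt) = (-6.892)²/(4 × 1.93 × 12.4) = 0.4962; exp(−0.4962) = 0.6088.
C = 0.08447 × 0.6088 = 0.0514 kg/m³.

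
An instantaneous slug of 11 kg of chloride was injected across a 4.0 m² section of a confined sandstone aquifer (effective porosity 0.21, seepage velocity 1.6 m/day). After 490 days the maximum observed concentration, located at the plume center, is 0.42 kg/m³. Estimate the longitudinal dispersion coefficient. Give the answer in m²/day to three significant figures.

At the plume center C_max = M/(n_e·A·√(4πDt)), so D = M²/(4πt·(n_e·A·C_max)²).
n_e·A·C_max = 0.21 × 4.0 × 0.42 = 0.3528 kg/m.
D = 11²/(4π × 490 × 0.3528²) = 0.158 m²/day.

0.158 m²/day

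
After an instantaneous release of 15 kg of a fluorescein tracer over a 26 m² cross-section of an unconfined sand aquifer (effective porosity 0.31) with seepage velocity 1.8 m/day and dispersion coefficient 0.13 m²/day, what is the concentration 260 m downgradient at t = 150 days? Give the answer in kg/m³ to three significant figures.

0.0330 kg/m³

For an instantaneous plane source, C(x,t) = M/(n_e·A·√(4πDt)) · exp(−(x−vt)²/(4Dt)), with n_e·A the pore (flow) area.
Plume center vt = 1.8 × 150 = 270 m, so the well at 260 m is 10 m upgradient of the peak.
√(4πDt) = 15.65 m, giving peak height M/(n_e·A·√(4πDt)) = 15/(0.31 × 26 × 15.65) = 0.1189 kg/m³.
(x−vt)²/(4Dt) = (-10)²/(4 × 0.13 × 150) = 1.282; exp(−1.282) = 0.2775.
C = 0.1189 × 0.2775 = 0.0330 kg/m³.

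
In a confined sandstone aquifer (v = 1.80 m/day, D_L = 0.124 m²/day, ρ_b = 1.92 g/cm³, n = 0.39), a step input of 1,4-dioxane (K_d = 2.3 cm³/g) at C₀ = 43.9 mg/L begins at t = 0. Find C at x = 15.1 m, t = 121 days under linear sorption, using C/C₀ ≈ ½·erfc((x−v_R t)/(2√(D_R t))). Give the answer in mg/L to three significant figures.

41.7 mg/L

Retardation factor R = 1 + ρ_b·K_d/n = 1 + 1.92 × 2.3/0.39 = 12.32.
Sorption retards both mechanisms: v_R = v/R = 0.1461 m/day, D_R = D/R = 0.01006 m²/day.
v_R·t = 0.1461 × 121 = 17.6781 m; 2√(D_R t) = 2.207 m; argument = (15.1 − 17.6781)/2.207 = -1.168.
C = C₀ × ½·erfc(-1.168) = 43.9 × 0.9507 = 41.7 mg/L.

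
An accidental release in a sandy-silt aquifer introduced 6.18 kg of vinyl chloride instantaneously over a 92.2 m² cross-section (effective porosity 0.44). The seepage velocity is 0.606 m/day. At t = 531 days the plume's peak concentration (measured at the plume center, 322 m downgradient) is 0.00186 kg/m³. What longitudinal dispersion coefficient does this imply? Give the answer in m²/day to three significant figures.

At the plume center C_max = M/(n_e·A·√(4πDt)), so D = M²/(4πt·(n_e·A·C_max)²).
n_e·A·C_max = 0.44 × 92.2 × 0.00186 = 0.07546 kg/m.
D = 6.18²/(4π × 531 × 0.07546²) = 1.01 m²/day.

1.01 m²/day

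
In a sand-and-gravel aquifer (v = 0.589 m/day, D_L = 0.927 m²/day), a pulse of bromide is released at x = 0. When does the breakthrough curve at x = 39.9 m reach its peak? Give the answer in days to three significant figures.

65.1 days

For the 1D instantaneous-source solution, setting ∂C/∂t = 0 at fixed x gives v²t² + 2Dt − x² = 0, so t = (√(D² + v²x²) − D)/v².
√(D² + v²x²) = √(0.927² + 0.589² × 39.9²) = 23.52; v² = 0.346921.
t = (23.52 − 0.927)/0.346921 = 65.1 days (vs. the pure-advection estimate x/v = 67.7 d).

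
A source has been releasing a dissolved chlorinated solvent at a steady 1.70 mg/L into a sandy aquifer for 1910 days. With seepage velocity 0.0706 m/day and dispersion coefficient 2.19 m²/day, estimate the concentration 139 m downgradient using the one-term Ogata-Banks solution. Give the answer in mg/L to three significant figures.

For a continuous step input, C/C₀ ≈ ½·erfc((x−vt)/(2√(Dt))).
vt = 0.0706 × 1910 = 134.846 m and 2√(Dt) = 2√(2.19 × 1910) = 129.4 m.
Argument (x−vt)/(2√(Dt)) = (139 − 134.846)/129.4 = 0.03210; ½·erfc(0.03210) = 0.4819.
C = 1.70 × 0.4819 = 0.819 mg/L.

0.819 mg/L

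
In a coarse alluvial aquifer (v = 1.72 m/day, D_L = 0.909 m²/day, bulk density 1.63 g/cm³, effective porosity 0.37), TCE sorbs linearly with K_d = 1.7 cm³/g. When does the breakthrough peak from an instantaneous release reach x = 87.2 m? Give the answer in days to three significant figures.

428 days

Retardation factor R = 1 + ρ_b·K_d/n = 1 + 1.63 × 1.7/0.37 = 8.489.
Sorption retards both mechanisms: v_R = v/R = 0.2026 m/day, D_R = D/R = 0.1071 m²/day.
Peak time from v_R²t² + 2D_R t − x² = 0: t = (√(D_R² + v_R²x²) − D_R)/v_R².
√(D_R² + v_R²x²) = √(0.1071² + 0.2026² × 87.2²) = 17.67; v_R² = 0.04105.
t = (17.67 − 0.1071)/0.04105 = 428 days.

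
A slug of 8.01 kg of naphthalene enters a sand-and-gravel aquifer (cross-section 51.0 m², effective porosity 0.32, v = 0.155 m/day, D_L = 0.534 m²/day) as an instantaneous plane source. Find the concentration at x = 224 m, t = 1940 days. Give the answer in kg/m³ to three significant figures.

For an instantaneous plane source, C(x,t) = M/(n_e·A·√(4πDt)) · exp(−(x−vt)²/(4Dt)), with n_e·A the pore (flow) area.
Plume center vt = 0.155 × 1940 = 300.7 m, so the well at 224 m is 76.7 m upgradient of the peak.
√(4πDt) = 114.1 m, giving peak height M/(n_e·A·√(4πDt)) = 8.01/(0.32 × 51.0 × 114.1) = 0.004302 kg/m³.
(x−vt)²/(4Dt) = (-76.7)²/(4 × 0.534 × 1940) = 1.420; exp(−1.420) = 0.2417.
C = 0.004302 × 0.2417 = 0.00104 kg/m³.

0.00104 kg/m³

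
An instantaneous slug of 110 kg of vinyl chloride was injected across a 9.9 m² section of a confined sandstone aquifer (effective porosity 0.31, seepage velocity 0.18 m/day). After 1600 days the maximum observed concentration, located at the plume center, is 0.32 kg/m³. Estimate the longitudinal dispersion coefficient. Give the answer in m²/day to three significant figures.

At the plume center C_max = M/(n_e·A·√(4πDt)), so D = M²/(4πt·(n_e·A·C_max)²).
n_e·A·C_max = 0.31 × 9.9 × 0.32 = 0.9821 kg/m.
D = 110²/(4π × 1600 × 0.9821²) = 0.624 m²/day.

0.624 m²/day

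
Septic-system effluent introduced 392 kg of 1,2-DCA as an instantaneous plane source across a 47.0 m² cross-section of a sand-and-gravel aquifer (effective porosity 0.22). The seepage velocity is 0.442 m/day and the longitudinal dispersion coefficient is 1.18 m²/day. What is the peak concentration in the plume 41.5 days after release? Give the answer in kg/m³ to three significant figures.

1.53 kg/m³

The peak of an instantaneous 1D plume sits at x = vt; there the Gaussian factor is 1 and C_max = M/(n_e·A·√(4πDt)), where n_e·A is the pore area the mass is dissolved in.
√(4πDt) = √(4π × 1.18 × 41.5) = 24.81 m, so C_max = 392/(0.22 × 47.0 × 24.81) = 1.53 kg/m³.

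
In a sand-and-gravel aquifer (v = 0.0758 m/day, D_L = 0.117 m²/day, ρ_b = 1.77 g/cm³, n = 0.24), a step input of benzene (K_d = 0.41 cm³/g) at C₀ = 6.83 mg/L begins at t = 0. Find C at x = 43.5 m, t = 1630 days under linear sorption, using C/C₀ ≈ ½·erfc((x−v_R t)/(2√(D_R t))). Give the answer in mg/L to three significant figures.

0.645 mg/L

Retardation factor R = 1 + ρ_b·K_d/n = 1 + 1.77 × 0.41/0.24 = 4.024.
Sorption retards both mechanisms: v_R = v/R = 0.01884 m/day, D_R = D/R = 0.02908 m²/day.
v_R·t = 0.01884 × 1630 = 30.7092 m; 2√(D_R t) = 13.77 m; argument = (43.5 − 30.7092)/13.77 = 0.9289.
C = C₀ × ½·erfc(0.9289) = 6.83 × 0.09448 = 0.645 mg/L.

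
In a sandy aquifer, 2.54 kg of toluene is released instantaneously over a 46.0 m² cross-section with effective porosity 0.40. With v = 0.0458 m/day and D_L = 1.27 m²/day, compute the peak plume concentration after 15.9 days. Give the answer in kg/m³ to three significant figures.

0.00867 kg/m³

The peak of an instantaneous 1D plume sits at x = vt; there the Gaussian factor is 1 and C_max = M/(n_e·A·√(4πDt)), where n_e·A is the pore area the mass is dissolved in.
√(4πDt) = √(4π × 1.27 × 15.9) = 15.93 m, so C_max = 2.54/(0.40 × 46.0 × 15.93) = 0.00867 kg/m³.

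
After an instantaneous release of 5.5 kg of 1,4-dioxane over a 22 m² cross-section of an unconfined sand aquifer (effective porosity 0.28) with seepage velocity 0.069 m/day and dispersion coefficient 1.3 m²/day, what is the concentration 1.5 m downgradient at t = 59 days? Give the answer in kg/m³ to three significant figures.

For an instantaneous plane source, C(x,t) = M/(n_e·A·√(4πDt)) · exp(−(x−vt)²/(4Dt)), with n_e·A the pore (flow) area.
Plume center vt = 0.069 × 59 = 4.071 m, so the well at 1.5 m is 2.571 m upgradient of the peak.
√(4πDt) = 31.05 m, giving peak height M/(n_e·A·√(4πDt)) = 5.5/(0.28 × 22 × 31.05) = 0.02876 kg/m³.
(x−vt)²/(4Dt) = (-2.571)²/(4 × 1.3 × 59) = 0.02155; exp(−0.02155) = 0.9787.
C = 0.02876 × 0.9787 = 0.0281 kg/m³.

0.0281 kg/m³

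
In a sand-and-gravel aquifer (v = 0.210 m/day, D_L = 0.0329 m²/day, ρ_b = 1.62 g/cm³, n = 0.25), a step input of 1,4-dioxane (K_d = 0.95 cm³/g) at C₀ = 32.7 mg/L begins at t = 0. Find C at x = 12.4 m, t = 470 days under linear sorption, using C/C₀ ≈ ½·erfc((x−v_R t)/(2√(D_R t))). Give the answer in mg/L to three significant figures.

24.5 mg/L

Retardation factor R = 1 + ρ_b·K_d/n = 1 + 1.62 × 0.95/0.25 = 7.156.
Sorption retards both mechanisms: v_R = v/R = 0.02935 m/day, D_R = D/R = 0.004598 m²/day.
v_R·t = 0.02935 × 470 = 13.7945 m; 2√(D_R t) = 2.940 m; argument = (12.4 − 13.7945)/2.940 = -0.4743.
C = C₀ × ½·erfc(-0.4743) = 32.7 × 0.7488 = 24.5 mg/L.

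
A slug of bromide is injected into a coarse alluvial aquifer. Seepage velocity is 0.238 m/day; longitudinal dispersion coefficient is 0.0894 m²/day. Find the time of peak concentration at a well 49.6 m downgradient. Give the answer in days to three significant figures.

207 days

For the 1D instantaneous-source solution, setting ∂C/∂t = 0 at fixed x gives v²t² + 2Dt − x² = 0, so t = (√(D² + v²x²) − D)/v².
√(D² + v²x²) = √(0.0894² + 0.238² × 49.6²) = 11.81; v² = 0.056644.
t = (11.81 − 0.0894)/0.056644 = 207 days (vs. the pure-advection estimate x/v = 208 d).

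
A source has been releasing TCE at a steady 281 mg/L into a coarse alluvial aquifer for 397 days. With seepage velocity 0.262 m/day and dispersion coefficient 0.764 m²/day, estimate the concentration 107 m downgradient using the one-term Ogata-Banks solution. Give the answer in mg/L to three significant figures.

127 mg/L

For a continuous step input, C/C₀ ≈ ½·erfc((x−vt)/(2√(Dt))).
vt = 0.262 × 397 = 104.014 m and 2√(Dt) = 2√(0.764 × 397) = 34.83 m.
Argument (x−vt)/(2√(Dt)) = (107 − 104.014)/34.83 = 0.08573; ½·erfc(0.08573) = 0.4518.
C = 281 × 0.4518 = 127 mg/L.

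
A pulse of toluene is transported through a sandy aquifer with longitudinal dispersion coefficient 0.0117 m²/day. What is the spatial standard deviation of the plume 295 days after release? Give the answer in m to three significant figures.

Dispersive spreading gives a Gaussian with σ² = 2Dt; advection only shifts the center.
σ = √(2 × 0.0117 × 295) = 2.63 m.

2.63 m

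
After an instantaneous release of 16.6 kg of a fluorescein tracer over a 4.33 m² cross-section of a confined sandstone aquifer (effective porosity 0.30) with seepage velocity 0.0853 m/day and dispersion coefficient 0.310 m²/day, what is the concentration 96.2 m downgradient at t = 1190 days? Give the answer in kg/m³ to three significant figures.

For an instantaneous plane source, C(x,t) = M/(n_e·A·√(4πDt)) · exp(−(x−vt)²/(4Dt)), with n_e·A the pore (flow) area.
Plume center vt = 0.0853 × 1190 = 101.507 m, so the well at 96.2 m is 5.307 m upgradient of the peak.
√(4πDt) = 68.09 m, giving peak height M/(n_e·A·√(4πDt)) = 16.6/(0.30 × 4.33 × 68.09) = 0.1877 kg/m³.
(x−vt)²/(4Dt) = (-5.307)²/(4 × 0.310 × 1190) = 0.01909; exp(−0.01909) = 0.9811.
C = 0.1877 × 0.9811 = 0.184 kg/m³.

0.184 kg/m³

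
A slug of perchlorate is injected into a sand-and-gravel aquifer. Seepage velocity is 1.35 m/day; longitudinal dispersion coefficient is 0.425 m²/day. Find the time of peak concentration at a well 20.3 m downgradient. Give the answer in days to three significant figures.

For the 1D instantaneous-source solution, setting ∂C/∂t = 0 at fixed x gives v²t² + 2Dt − x² = 0, so t = (√(D² + v²x²) − D)/v².
√(D² + v²x²) = √(0.425² + 1.35² × 20.3²) = 27.41; v² = 1.8225.
t = (27.41 − 0.425)/1.8225 = 14.8 days (vs. the pure-advection estimate x/v = 15.0 d).

14.8 days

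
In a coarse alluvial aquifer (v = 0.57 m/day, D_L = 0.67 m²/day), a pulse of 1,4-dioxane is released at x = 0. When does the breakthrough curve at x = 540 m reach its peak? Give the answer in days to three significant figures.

945 days

For the 1D instantaneous-source solution, setting ∂C/∂t = 0 at fixed x gives v²t² + 2Dt − x² = 0, so t = (√(D² + v²x²) − D)/v².
√(D² + v²x²) = √(0.67² + 0.57² × 540²) = 307.8; v² = 0.3249.
t = (307.8 − 0.67)/0.3249 = 945 days (vs. the pure-advection estimate x/v = 947 d).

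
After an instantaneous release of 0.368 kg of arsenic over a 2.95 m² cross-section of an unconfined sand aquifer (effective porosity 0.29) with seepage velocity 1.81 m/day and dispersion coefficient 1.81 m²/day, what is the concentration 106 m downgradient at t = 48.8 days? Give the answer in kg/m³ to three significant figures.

For an instantaneous plane source, C(x,t) = M/(n_e·A·√(4πDt)) · exp(−(x−vt)²/(4Dt)), with n_e·A the pore (flow) area.
Plume center vt = 1.81 × 48.8 = 88.328 m, so the well at 106 m is 17.672 m downgradient of the peak.
√(4πDt) = 33.32 m, giving peak height M/(n_e·A·√(4πDt)) = 0.368/(0.29 × 2.95 × 33.32) = 0.01291 kg/m³.
(x−vt)²/(4Dt) = (17.672)²/(4 × 1.81 × 48.8) = 0.8839; exp(−0.8839) = 0.4132.
C = 0.01291 × 0.4132 = 0.00533 kg/m³.

0.00533 kg/m³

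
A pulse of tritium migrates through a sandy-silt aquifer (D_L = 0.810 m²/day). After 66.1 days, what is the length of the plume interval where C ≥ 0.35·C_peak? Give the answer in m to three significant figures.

30.0 m

The plume is Gaussian with σ = √(2Dt) = √(2 × 0.810 × 66.1) = 10.35 m.
C/C_peak = exp(−Δx²/(2σ²)) = 0.35 ⇒ Δx = σ·√(−2 ln 0.35) = 10.35 × 1.449 = 15.00 m.
Width = 2Δx = 30.0 m.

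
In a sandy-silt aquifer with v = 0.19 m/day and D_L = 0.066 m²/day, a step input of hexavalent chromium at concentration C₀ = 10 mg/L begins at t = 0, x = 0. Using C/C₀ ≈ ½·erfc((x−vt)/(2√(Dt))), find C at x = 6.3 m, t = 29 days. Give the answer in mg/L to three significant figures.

For a continuous step input, C/C₀ ≈ ½·erfc((x−vt)/(2√(Dt))).
vt = 0.19 × 29 = 5.51 m and 2√(Dt) = 2√(0.066 × 29) = 2.767 m.
Argument (x−vt)/(2√(Dt)) = (6.3 − 5.51)/2.767 = 0.2855; ½·erfc(0.2855) = 0.3432.
C = 10 × 0.3432 = 3.43 mg/L.

3.43 mg/L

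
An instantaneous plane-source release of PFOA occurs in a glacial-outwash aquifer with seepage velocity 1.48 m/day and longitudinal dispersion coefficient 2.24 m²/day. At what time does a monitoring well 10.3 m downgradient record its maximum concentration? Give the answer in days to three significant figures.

6.01 days

For the 1D instantaneous-source solution, setting ∂C/∂t = 0 at fixed x gives v²t² + 2Dt − x² = 0, so t = (√(D² + v²x²) − D)/v².
√(D² + v²x²) = √(2.24² + 1.48² × 10.3²) = 15.41; v² = 2.1904.
t = (15.41 − 2.24)/2.1904 = 6.01 days (vs. the pure-advection estimate x/v = 6.96 d).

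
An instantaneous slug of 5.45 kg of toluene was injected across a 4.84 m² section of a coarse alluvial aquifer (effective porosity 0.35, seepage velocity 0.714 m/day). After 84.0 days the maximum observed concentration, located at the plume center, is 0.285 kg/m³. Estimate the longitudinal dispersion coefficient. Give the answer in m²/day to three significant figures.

0.121 m²/day

At the plume center C_max = M/(n_e·A·√(4πDt)), so D = M²/(4πt·(n_e·A·C_max)²).
n_e·A·C_max = 0.35 × 4.84 × 0.285 = 0.4828 kg/m.
D = 5.45²/(4π × 84.0 × 0.4828²) = 0.121 m²/day.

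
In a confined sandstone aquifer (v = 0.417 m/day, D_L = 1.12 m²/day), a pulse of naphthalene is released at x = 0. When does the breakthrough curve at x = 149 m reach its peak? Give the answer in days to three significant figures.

For the 1D instantaneous-source solution, setting ∂C/∂t = 0 at fixed x gives v²t² + 2Dt − x² = 0, so t = (√(D² + v²x²) − D)/v².
√(D² + v²x²) = √(1.12² + 0.417² × 149²) = 62.14; v² = 0.173889.
t = (62.14 − 1.12)/0.173889 = 351 days (vs. the pure-advection estimate x/v = 357 d).

351 days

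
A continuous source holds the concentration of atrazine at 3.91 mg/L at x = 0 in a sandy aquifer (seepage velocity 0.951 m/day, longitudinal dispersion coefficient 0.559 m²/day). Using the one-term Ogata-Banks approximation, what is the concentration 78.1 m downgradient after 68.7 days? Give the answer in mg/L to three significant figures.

0.284 mg/L

For a continuous step input, C/C₀ ≈ ½·erfc((x−vt)/(2√(Dt))).
vt = 0.951 × 68.7 = 65.3337 m and 2√(Dt) = 2√(0.559 × 68.7) = 12.39 m.
Argument (x−vt)/(2√(Dt)) = (78.1 − 65.3337)/12.39 = 1.030; ½·erfc(1.030) = 0.07261.
C = 3.91 × 0.07261 = 0.284 mg/L.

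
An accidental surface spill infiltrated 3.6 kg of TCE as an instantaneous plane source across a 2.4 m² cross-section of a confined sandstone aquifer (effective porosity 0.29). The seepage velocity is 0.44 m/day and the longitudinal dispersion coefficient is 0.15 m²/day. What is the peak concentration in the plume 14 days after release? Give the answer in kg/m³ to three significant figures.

The peak of an instantaneous 1D plume sits at x = vt; there the Gaussian factor is 1 and C_max = M/(n_e·A·√(4πDt)), where n_e·A is the pore area the mass is dissolved in.
√(4πDt) = √(4π × 0.15 × 14) = 5.137 m, so C_max = 3.6/(0.29 × 2.4 × 5.137) = 1.01 kg/m³.

1.01 kg/m³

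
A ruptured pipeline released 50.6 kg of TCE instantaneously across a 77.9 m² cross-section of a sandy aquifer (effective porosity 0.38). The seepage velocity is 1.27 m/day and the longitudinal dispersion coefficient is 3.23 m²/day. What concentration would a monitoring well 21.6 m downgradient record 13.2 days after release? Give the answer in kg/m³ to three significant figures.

For an instantaneous plane source, C(x,t) = M/(n_e·A·√(4πDt)) · exp(−(x−vt)²/(4Dt)), with n_e·A the pore (flow) area.
Plume center vt = 1.27 × 13.2 = 16.764 m, so the well at 21.6 m is 4.836 m downgradient of the peak.
√(4πDt) = 23.15 m, giving peak height M/(n_e·A·√(4πDt)) = 50.6/(0.38 × 77.9 × 23.15) = 0.07384 kg/m³.
(x−vt)²/(4Dt) = (4.836)²/(4 × 3.23 × 13.2) = 0.1371; exp(−0.1371) = 0.8719.
C = 0.07384 × 0.8719 = 0.0644 kg/m³.

0.0644 kg/m³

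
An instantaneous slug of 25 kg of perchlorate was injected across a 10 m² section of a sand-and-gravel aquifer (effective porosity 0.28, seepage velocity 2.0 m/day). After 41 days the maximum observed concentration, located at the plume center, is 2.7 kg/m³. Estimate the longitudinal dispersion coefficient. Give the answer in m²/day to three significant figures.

At the plume center C_max = M/(n_e·A·√(4πDt)), so D = M²/(4πt·(n_e·A·C_max)²).
n_e·A·C_max = 0.28 × 10 × 2.7 = 7.560 kg/m.
D = 25²/(4π × 41 × 7.560²) = 0.0212 m²/day.

0.0212 m²/day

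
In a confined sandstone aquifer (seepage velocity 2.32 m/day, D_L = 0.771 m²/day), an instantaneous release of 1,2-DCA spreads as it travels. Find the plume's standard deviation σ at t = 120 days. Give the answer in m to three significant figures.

Dispersive spreading gives a Gaussian with σ² = 2Dt; advection only shifts the center.
σ = √(2 × 0.771 × 120) = 13.6 m.

13.6 m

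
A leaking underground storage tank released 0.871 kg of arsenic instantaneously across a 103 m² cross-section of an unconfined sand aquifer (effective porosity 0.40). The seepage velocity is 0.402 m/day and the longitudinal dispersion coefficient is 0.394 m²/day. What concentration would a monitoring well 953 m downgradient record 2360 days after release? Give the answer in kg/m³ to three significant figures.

0.000195 kg/m³

For an instantaneous plane source, C(x,t) = M/(n_e·A·√(4πDt)) · exp(−(x−vt)²/(4Dt)), with n_e·A the pore (flow) area.
Plume center vt = 0.402 × 2360 = 948.72 m, so the well at 953 m is 4.28 m downgradient of the peak.
√(4πDt) = 108.1 m, giving peak height M/(n_e·A·√(4πDt)) = 0.871/(0.40 × 103 × 108.1) = 0.0001956 kg/m³.
(x−vt)²/(4Dt) = (4.28)²/(4 × 0.394 × 2360) = 0.004925; exp(−0.004925) = 0.9951.
C = 0.0001956 × 0.9951 = 0.000195 kg/m³.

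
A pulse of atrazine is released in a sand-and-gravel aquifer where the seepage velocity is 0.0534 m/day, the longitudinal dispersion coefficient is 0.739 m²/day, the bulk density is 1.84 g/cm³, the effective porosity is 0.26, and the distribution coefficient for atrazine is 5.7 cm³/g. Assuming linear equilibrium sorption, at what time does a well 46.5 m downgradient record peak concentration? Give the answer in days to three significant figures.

26800 days

Retardation factor R = 1 + ρ_b·K_d/n = 1 + 1.84 × 5.7/0.26 = 41.34.
Sorption retards both mechanisms: v_R = v/R = 0.001292 m/day, D_R = D/R = 0.01788 m²/day.
Peak time from v_R²t² + 2D_R t − x² = 0: t = (√(D_R² + v_R²x²) − D_R)/v_R².
√(D_R² + v_R²x²) = √(0.01788² + 0.001292² × 46.5²) = 0.06268; v_R² = 1.669e-06.
t = (0.06268 − 0.01788)/1.669e-06 = 26800 days.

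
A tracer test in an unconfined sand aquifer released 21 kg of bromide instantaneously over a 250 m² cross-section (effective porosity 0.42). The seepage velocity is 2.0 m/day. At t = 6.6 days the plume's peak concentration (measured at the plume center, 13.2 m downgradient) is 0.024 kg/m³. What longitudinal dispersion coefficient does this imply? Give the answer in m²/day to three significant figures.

At the plume center C_max = M/(n_e·A·√(4πDt)), so D = M²/(4πt·(n_e·A·C_max)²).
n_e·A·C_max = 0.42 × 250 × 0.024 = 2.520 kg/m.
D = 21²/(4π × 6.6 × 2.520²) = 0.837 m²/day.

0.837 m²/day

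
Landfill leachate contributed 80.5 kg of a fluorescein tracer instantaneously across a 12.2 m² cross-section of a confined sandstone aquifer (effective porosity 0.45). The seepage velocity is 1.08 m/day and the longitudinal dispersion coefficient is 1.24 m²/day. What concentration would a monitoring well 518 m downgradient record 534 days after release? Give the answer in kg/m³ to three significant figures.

0.0437 kg/m³

For an instantaneous plane source, C(x,t) = M/(n_e·A·√(4πDt)) · exp(−(x−vt)²/(4Dt)), with n_e·A the pore (flow) area.
Plume center vt = 1.08 × 534 = 576.72 m, so the well at 518 m is 58.72 m upgradient of the peak.
√(4πDt) = 91.22 m, giving peak height M/(n_e·A·√(4πDt)) = 80.5/(0.45 × 12.2 × 91.22) = 0.1607 kg/m³.
(x−vt)²/(4Dt) = (-58.72)²/(4 × 1.24 × 534) = 1.302; exp(−1.302) = 0.2720.
C = 0.1607 × 0.2720 = 0.0437 kg/m³.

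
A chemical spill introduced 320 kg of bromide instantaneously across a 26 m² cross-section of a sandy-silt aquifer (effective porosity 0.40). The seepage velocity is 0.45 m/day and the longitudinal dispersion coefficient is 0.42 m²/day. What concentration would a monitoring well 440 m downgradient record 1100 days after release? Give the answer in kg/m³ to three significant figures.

0.0786 kg/m³

For an instantaneous plane source, C(x,t) = M/(n_e·A·√(4πDt)) · exp(−(x−vt)²/(4Dt)), with n_e·A the pore (flow) area.
Plume center vt = 0.45 × 1100 = 495 m, so the well at 440 m is 55 m upgradient of the peak.
√(4πDt) = 76.19 m, giving peak height M/(n_e·A·√(4πDt)) = 320/(0.40 × 26 × 76.19) = 0.4038 kg/m³.
(x−vt)²/(4Dt) = (-55)²/(4 × 0.42 × 1100) = 1.637; exp(−1.637) = 0.1946.
C = 0.4038 × 0.1946 = 0.0786 kg/m³.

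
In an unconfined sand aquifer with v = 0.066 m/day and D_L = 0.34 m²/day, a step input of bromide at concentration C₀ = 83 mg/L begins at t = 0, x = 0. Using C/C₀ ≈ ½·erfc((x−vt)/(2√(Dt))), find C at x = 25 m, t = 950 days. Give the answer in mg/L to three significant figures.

For a continuous step input, C/C₀ ≈ ½·erfc((x−vt)/(2√(Dt))).
vt = 0.066 × 950 = 62.7 m and 2√(Dt) = 2√(0.34 × 950) = 35.94 m.
Argument (x−vt)/(2√(Dt)) = (25 − 62.7)/35.94 = -1.049; ½·erfc(-1.049) = 0.9310.
C = 83 × 0.9310 = 77.3 mg/L.

77.3 mg/L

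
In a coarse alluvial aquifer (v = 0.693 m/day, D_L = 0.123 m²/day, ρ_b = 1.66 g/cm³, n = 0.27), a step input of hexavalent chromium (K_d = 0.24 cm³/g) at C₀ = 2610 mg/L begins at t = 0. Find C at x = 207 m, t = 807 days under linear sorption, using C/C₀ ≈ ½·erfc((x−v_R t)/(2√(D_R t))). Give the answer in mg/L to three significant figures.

2560 mg/L

Retardation factor R = 1 + ρ_b·K_d/n = 1 + 1.66 × 0.24/0.27 = 2.476.
Sorption retards both mechanisms: v_R = v/R = 0.2799 m/day, D_R = D/R = 0.04968 m²/day.
v_R·t = 0.2799 × 807 = 225.8793 m; 2√(D_R t) = 12.66 m; argument = (207 − 225.8793)/12.66 = -1.491.
C = C₀ × ½·erfc(-1.491) = 2610 × 0.9825 = 2560 mg/L.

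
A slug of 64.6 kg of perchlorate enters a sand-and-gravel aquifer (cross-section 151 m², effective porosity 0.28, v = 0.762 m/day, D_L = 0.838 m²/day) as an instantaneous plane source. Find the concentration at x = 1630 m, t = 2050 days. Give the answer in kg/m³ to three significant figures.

0.00532 kg/m³

For an instantaneous plane source, C(x,t) = M/(n_e·A·√(4πDt)) · exp(−(x−vt)²/(4Dt)), with n_e·A the pore (flow) area.
Plume center vt = 0.762 × 2050 = 1562.1 m, so the well at 1630 m is 67.9 m downgradient of the peak.
√(4πDt) = 146.9 m, giving peak height M/(n_e·A·√(4πDt)) = 64.6/(0.28 × 151 × 146.9) = 0.01040 kg/m³.
(x−vt)²/(4Dt) = (67.9)²/(4 × 0.838 × 2050) = 0.6709; exp(−0.6709) = 0.5112.
C = 0.01040 × 0.5112 = 0.00532 kg/m³.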